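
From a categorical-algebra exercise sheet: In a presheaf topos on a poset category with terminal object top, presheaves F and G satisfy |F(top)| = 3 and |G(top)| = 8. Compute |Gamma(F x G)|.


Global sections of a presheaf on a poset with terminal top satisfy
Gamma(H) ~ H(top). Presheaves admit pointwise products, so
(F x G)(top) = F(top) x G(top) (Cartesian product).
|Gamma(F x G)| = |F(top)| * |G(top)| = 3 * 8 = 24.

24


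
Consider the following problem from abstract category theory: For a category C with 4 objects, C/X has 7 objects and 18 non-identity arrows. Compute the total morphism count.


In the slice category C/X, objects are morphisms to X.
Identity morphisms: 7 (one per object of C/X).
Non-identity morphisms: 18.
Total = 7 + 18 = 25

25


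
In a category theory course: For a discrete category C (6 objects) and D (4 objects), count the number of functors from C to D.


A functor from a discrete category C to D is determined by
where each object maps. Each of the 6 objects of C can map
to any of the 4 objects of D independently.
Number of functors = 4^6 = 4096

4096


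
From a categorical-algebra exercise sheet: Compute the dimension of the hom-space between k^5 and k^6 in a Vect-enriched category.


In Vect-enriched categories, Hom(k^n, k^m) is the space of m x n matrices.
dim(Hom(k^5, k^6)) = 6 * 5 = 30

30


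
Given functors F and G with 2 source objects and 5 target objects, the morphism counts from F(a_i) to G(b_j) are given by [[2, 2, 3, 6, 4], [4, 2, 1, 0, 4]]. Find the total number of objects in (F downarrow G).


Objects of (F downarrow G) are triples (a, b, h: F(a)->G(b)).
The count equals the sum of all entries in the hom-matrix.
sum(row 0) = 17
sum(row 1) = 11
Grand total = 28

28


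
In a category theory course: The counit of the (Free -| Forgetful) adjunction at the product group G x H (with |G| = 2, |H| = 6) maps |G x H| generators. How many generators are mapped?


The counit epsilon_K: F(U(K)) -> K of the Free-Forgetful adjunction
maps |K| generators of F(U(K)) into K. For K = G x H (the product group),
|G x H| = |G| * |H|.
Total generators mapped = 2 * 6 = 12.

12


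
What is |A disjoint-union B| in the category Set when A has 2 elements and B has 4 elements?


In Set, the coproduct A + B is the disjoint union.
|A + B| = |A| + |B| = 2 + 4 = 6

6


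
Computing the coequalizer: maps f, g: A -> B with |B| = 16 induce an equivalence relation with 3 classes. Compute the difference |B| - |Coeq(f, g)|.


The coequalizer Coeq(f, g) = B / ~ has one element per equivalence class.
|B| = 16, |Coeq(f, g)| = 3.
|B| - |Coeq(f, g)| = 16 - 3 = 13.

13


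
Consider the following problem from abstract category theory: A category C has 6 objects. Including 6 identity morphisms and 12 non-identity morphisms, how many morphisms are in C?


Each object has an identity morphism, giving 6 identities.
Adding the 12 non-identity morphisms:
Total = 6 + 12 = 18

18


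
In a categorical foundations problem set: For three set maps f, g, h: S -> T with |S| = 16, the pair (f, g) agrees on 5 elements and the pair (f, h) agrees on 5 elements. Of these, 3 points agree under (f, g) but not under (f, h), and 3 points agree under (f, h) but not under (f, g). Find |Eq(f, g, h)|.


Eq(f, g, h) is the triple-agreement set: points in S where all three
maps take the same value. Using inclusion-exclusion on the pairwise data:
Pair (f, g) agrees on 5 points; pair (f, h) on 5 points.
Points agreeing under (f, g) but not (f, h) = 3; under (f, h) but not (f, g) = 3.
Triple-agreement = agreement-in-(f, g) minus points that agree under (f, g) but not (f, h):
|Eq(f, g, h)| = 5 - 3 = 2
(cross-check via (f, h): 5 - 3 = 2.)

2


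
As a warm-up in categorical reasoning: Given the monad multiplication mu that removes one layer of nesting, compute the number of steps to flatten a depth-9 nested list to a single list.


Each application of mu: T^2 -> T removes one layer of nesting.
Starting at depth 9 (i.e., T^9(X)), we need to reach T(X).
Number of mu applications = 9 - 1 = 8

8


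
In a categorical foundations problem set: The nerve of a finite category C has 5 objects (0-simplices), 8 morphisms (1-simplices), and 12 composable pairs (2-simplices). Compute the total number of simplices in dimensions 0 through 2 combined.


The 2-skeleton of the nerve N(C) consists of simplices in dimensions 0, 1, 2:
  |N(C)_0| = 5 (objects)
  |N(C)_1| = 8 (morphisms)
  |N(C)_2| = 12 (composable pairs)
Total = 5 + 8 + 12 = 25

25


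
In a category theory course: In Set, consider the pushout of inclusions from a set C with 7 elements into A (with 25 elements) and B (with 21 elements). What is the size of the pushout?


The pushout A +_C B identifies the images of C in A and B.
|A +_C B| = |A| + |B| - |C| (for injections).
= 25 + 21 - 7 = 39

39


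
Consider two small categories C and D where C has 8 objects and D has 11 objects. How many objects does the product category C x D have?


The product category C x D has objects that are pairs (c, d).
Number of pairs = |Ob(C)| * |Ob(D)| = 8 * 11 = 88

88


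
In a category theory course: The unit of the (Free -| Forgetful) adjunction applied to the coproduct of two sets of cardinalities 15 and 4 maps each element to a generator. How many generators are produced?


The unit eta_X: X -> U(F(X)) of the Free-Forgetful adjunction
maps each element of X to a generator of F(X). For X = S + T (disjoint
union in Set), |S + T| = |S| + |T|.
Total mappings = 15 + 4 = 19.

19


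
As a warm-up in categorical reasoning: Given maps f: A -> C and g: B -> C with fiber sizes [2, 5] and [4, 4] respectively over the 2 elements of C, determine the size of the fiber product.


The pullback A x_C B consists of pairs (a, b) with f(a) = g(b).
For each element c in C, the fiber product has |f^-1(c)| * |g^-1(c)| elements.
Summing over C: 2 * 4 + 5 * 4
= 8 + 20 = 28

28


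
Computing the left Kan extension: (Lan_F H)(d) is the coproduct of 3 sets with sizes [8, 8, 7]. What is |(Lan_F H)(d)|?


Pointwise, the left Kan extension (Lan_F H)(d) is the colimit, indexed
by the comma category (F downarrow d), of H composed with the
projection (F downarrow d) -> C. Here that colimit is given
as a coproduct (disjoint union) of sets, so its cardinality is the
sum of the sizes of the summands.
Coproduct of sets with sizes: 8 + 8 + 7
= 23

23


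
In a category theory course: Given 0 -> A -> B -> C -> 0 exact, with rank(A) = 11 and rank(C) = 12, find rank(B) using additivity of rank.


For a short exact sequence 0 -> A -> B -> C -> 0,
rank is additive: rank(B) = rank(A) + rank(C).
rank(B) = 11 + 12 = 23

23


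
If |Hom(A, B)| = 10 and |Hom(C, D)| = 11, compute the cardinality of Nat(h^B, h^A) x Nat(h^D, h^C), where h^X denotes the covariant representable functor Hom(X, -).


By the Yoneda lemma, Nat(h^B, h^A) is isomorphic to Hom(A, B),
so |Nat(h^B, h^A)| = |Hom(A, B)| and |Nat(h^D, h^C)| = |Hom(C, D)|.
|Hom(A, B)| = 10, |Hom(C, D)| = 11.
|Nat(h^B, h^A) x Nat(h^D, h^C)| = 10 * 11 = 110

110


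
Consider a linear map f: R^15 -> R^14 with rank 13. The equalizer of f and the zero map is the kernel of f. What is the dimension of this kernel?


The equalizer of f and the zero map is ker(f).
By the rank-nullity theorem: dim(ker(f)) = dim(domain) - rank(f).
dim(ker(f)) = 15 - 13 = 2

2


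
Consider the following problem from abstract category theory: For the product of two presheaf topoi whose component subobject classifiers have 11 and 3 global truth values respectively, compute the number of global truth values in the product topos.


In a product of presheaf topoi E_1 x E_2, the subobject classifier
is Omega = Omega_1 x Omega_2 (componentwise), so
|Omega(top)| = |Omega_1(top_1)| * |Omega_2(top_2)|.
= 11 * 3 = 33.

33


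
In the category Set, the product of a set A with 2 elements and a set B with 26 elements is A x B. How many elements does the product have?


In Set, the product A x B is the Cartesian product.
By the universal property, |A x B| = |A| * |B|.
|A x B| = 2 * 26 = 52

52


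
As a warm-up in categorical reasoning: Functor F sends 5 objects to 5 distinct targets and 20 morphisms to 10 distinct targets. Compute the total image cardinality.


The image of F consists of distinct objects and distinct morphisms.
|Im(F)| on objects = 5
|Im(F)| on morphisms = 10
Total image cardinality = 5 + 10 = 15

15


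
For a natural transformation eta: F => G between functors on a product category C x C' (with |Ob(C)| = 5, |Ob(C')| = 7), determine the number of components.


A natural transformation eta: F => G assigns one component morphism per
object of the domain category.
The domain is the product category C x C', so
|Ob(C x C')| = |Ob(C)| * |Ob(C')| = 5 * 7 = 35.
Therefore eta has 35 component morphisms.

35


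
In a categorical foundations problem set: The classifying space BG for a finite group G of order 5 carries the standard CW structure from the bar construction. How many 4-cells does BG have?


In the bar-construction CW model of BG, the n-cells are indexed by
n-tuples [g_1|...|g_n] of non-identity elements of G (degenerate
simplices with some g_i = e do not contribute cells), so there are
(|G| - 1)^n n-cells.
For dim = 4 with |G| = 5:
cells = (5 - 1)^4 = 4^4 = 256

256


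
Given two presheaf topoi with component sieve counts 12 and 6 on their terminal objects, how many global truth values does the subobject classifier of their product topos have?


In a product of presheaf topoi E_1 x E_2, the subobject classifier
is Omega = Omega_1 x Omega_2 (componentwise), so
|Omega(top)| = |Omega_1(top_1)| * |Omega_2(top_2)|.
= 12 * 6 = 72.

72


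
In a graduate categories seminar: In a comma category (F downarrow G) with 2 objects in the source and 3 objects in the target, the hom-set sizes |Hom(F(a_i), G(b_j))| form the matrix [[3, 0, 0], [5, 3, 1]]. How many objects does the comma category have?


Objects of (F downarrow G) are triples (a, b, h: F(a)->G(b)).
The count equals the sum of all entries in the hom-matrix.
sum(row 0) = 3
sum(row 1) = 9
Grand total = 12

12


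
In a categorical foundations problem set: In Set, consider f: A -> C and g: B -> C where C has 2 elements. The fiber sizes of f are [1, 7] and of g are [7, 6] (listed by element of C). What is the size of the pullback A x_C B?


The pullback A x_C B consists of pairs (a, b) with f(a) = g(b).
For each element c in C, the fiber product has |f^-1(c)| * |g^-1(c)| elements.
Summing over C: 1 * 7 + 7 * 6
= 7 + 42 = 49

49


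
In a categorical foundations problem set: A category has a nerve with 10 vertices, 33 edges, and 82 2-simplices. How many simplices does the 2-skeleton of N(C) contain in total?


The 2-skeleton of the nerve N(C) consists of simplices in dimensions 0, 1, 2:
  |N(C)_0| = 10 (objects)
  |N(C)_1| = 33 (morphisms)
  |N(C)_2| = 82 (composable pairs)
Total = 10 + 33 + 82 = 125

125


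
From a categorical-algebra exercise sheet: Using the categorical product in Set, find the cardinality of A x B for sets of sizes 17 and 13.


In Set, the product A x B is the Cartesian product.
By the universal property, |A x B| = |A| * |B|.
|A x B| = 17 * 13 = 221

221


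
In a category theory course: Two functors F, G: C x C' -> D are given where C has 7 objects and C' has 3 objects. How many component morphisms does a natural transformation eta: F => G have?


A natural transformation eta: F => G assigns one component morphism per
object of the domain category.
The domain is the product category C x C', so
|Ob(C x C')| = |Ob(C)| * |Ob(C')| = 7 * 3 = 21.
Therefore eta has 21 component morphisms.

21


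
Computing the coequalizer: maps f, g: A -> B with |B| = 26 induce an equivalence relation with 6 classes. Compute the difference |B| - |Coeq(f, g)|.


The coequalizer Coeq(f, g) = B / ~ has one element per equivalence class.
|B| = 26, |Coeq(f, g)| = 6.
|B| - |Coeq(f, g)| = 26 - 6 = 20.

20


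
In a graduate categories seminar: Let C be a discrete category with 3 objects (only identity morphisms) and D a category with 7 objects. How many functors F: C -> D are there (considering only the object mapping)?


A functor from a discrete category C to D is determined by
where each object maps. Each of the 3 objects of C can map
to any of the 7 objects of D independently.
Number of functors = 7^3 = 343

343


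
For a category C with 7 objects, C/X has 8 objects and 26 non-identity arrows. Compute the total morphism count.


In the slice category C/X, objects are morphisms to X.
Identity morphisms: 8 (one per object of C/X).
Non-identity morphisms: 26.
Total = 8 + 26 = 34

34


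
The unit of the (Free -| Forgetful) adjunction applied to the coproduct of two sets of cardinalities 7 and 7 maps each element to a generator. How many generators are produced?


The unit eta_X: X -> U(F(X)) of the Free-Forgetful adjunction
maps each element of X to a generator of F(X). For X = S + T (disjoint
union in Set), |S + T| = |S| + |T|.
Total mappings = 7 + 7 = 14.

14


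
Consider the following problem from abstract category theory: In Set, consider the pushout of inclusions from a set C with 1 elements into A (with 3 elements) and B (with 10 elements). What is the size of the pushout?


The pushout A +_C B identifies the images of C in A and B.
|A +_C B| = |A| + |B| - |C| (for injections).
= 3 + 10 - 1 = 12

12


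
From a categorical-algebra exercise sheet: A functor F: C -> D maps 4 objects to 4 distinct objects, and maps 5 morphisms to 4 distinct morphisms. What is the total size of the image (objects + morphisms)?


The image of F consists of distinct objects and distinct morphisms.
|Im(F)| on objects = 4
|Im(F)| on morphisms = 4
Total image cardinality = 4 + 4 = 8

8


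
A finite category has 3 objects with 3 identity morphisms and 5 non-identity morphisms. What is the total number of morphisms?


Each object has an identity morphism, giving 3 identities.
Adding the 5 non-identity morphisms:
Total = 3 + 5 = 8

8


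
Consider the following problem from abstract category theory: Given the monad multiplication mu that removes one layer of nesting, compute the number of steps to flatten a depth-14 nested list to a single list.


Each application of mu: T^2 -> T removes one layer of nesting.
Starting at depth 14 (i.e., T^14(X)), we need to reach T(X).
Number of mu applications = 14 - 1 = 13

13


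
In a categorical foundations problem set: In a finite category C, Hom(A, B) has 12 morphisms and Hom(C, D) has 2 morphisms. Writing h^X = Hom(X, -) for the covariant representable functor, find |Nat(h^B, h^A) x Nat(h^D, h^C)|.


By the Yoneda lemma, Nat(h^B, h^A) is isomorphic to Hom(A, B),
so |Nat(h^B, h^A)| = |Hom(A, B)| and |Nat(h^D, h^C)| = |Hom(C, D)|.
|Hom(A, B)| = 12, |Hom(C, D)| = 2.
|Nat(h^B, h^A) x Nat(h^D, h^C)| = 12 * 2 = 24

24


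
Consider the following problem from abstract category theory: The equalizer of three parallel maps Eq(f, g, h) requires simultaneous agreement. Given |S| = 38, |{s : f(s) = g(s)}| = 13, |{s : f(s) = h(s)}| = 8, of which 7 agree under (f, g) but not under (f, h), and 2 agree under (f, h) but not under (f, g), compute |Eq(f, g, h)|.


Eq(f, g, h) is the triple-agreement set: points in S where all three
maps take the same value. Using inclusion-exclusion on the pairwise data:
Pair (f, g) agrees on 13 points; pair (f, h) on 8 points.
Points agreeing under (f, g) but not (f, h) = 7; under (f, h) but not (f, g) = 2.
Triple-agreement = agreement-in-(f, g) minus points that agree under (f, g) but not (f, h):
|Eq(f, g, h)| = 13 - 7 = 6
(cross-check via (f, h): 8 - 2 = 6.)

6


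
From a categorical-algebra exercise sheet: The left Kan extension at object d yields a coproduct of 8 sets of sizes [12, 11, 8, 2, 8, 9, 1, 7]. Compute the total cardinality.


Pointwise, the left Kan extension (Lan_F H)(d) is the colimit, indexed
by the comma category (F downarrow d), of H composed with the
projection (F downarrow d) -> C. Here that colimit is given
as a coproduct (disjoint union) of sets, so its cardinality is the
sum of the sizes of the summands.
Coproduct of sets with sizes: 12 + 11 + 8 + 2 + 8 + 9 + 1 + 7
= 58

58


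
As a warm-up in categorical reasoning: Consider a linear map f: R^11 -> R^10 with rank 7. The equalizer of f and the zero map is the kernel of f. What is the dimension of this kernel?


The equalizer of f and the zero map is ker(f).
By the rank-nullity theorem: dim(ker(f)) = dim(domain) - rank(f).
dim(ker(f)) = 11 - 7 = 4

4


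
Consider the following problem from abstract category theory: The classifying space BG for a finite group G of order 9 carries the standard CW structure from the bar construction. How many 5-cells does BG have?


In the bar-construction CW model of BG, the n-cells are indexed by
n-tuples [g_1|...|g_n] of non-identity elements of G (degenerate
simplices with some g_i = e do not contribute cells), so there are
(|G| - 1)^n n-cells.
For dim = 5 with |G| = 9:
cells = (9 - 1)^5 = 8^5 = 32768

32768


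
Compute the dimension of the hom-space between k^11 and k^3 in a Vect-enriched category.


In Vect-enriched categories, Hom(k^n, k^m) is the space of m x n matrices.
dim(Hom(k^11, k^3)) = 3 * 11 = 33

33


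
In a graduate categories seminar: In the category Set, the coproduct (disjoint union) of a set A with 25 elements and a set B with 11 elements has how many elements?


In Set, the coproduct A + B is the disjoint union.
|A + B| = |A| + |B| = 25 + 11 = 36

36


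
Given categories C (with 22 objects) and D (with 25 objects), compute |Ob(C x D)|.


The product category C x D has objects that are pairs (c, d).
Number of pairs = |Ob(C)| * |Ob(D)| = 22 * 25 = 550

550


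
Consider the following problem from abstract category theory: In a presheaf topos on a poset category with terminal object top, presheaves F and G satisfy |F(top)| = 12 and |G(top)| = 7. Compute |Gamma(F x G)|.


Global sections of a presheaf on a poset with terminal top satisfy
Gamma(H) ~ H(top). Presheaves admit pointwise products, so
(F x G)(top) = F(top) x G(top) (Cartesian product).
|Gamma(F x G)| = |F(top)| * |G(top)| = 12 * 7 = 84.

84


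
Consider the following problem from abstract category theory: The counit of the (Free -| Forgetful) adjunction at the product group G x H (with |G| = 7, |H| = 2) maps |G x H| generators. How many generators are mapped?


The counit epsilon_K: F(U(K)) -> K of the Free-Forgetful adjunction
maps |K| generators of F(U(K)) into K. For K = G x H (the product group),
|G x H| = |G| * |H|.
Total generators mapped = 7 * 2 = 14.

14


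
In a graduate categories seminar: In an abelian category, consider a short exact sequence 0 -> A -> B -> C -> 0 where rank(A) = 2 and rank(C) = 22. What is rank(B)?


For a short exact sequence 0 -> A -> B -> C -> 0,
rank is additive: rank(B) = rank(A) + rank(C).
rank(B) = 2 + 22 = 24

24


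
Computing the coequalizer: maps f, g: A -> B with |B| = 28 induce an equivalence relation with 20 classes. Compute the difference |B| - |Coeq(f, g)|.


The coequalizer Coeq(f, g) = B / ~ has one element per equivalence class.
|B| = 28, |Coeq(f, g)| = 20.
|B| - |Coeq(f, g)| = 28 - 20 = 8.

8


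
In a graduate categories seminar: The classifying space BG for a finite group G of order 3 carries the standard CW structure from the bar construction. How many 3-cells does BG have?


In the bar-construction CW model of BG, the n-cells are indexed by
n-tuples [g_1|...|g_n] of non-identity elements of G (degenerate
simplices with some g_i = e do not contribute cells), so there are
(|G| - 1)^n n-cells.
For dim = 3 with |G| = 3:
cells = (3 - 1)^3 = 2^3 = 8

8


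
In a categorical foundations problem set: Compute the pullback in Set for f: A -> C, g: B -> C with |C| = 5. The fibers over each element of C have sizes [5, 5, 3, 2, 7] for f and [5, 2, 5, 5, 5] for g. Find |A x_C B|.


The pullback A x_C B consists of pairs (a, b) with f(a) = g(b).
For each element c in C, the fiber product has |f^-1(c)| * |g^-1(c)| elements.
Summing over C: 5 * 5 + 5 * 2 + 3 * 5 + 2 * 5 + 7 * 5
= 25 + 10 + 15 + 10 + 35 = 95

95


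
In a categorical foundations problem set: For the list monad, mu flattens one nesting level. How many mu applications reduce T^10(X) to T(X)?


Each application of mu: T^2 -> T removes one layer of nesting.
Starting at depth 10 (i.e., T^10(X)), we need to reach T(X).
Number of mu applications = 10 - 1 = 9

9


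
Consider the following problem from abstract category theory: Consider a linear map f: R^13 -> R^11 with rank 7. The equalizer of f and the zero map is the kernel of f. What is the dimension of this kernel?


The equalizer of f and the zero map is ker(f).
By the rank-nullity theorem: dim(ker(f)) = dim(domain) - rank(f).
dim(ker(f)) = 13 - 7 = 6

6


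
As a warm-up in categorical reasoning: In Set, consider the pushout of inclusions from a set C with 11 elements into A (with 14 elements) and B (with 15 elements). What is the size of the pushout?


The pushout A +_C B identifies the images of C in A and B.
|A +_C B| = |A| + |B| - |C| (for injections).
= 14 + 15 - 11 = 18

18


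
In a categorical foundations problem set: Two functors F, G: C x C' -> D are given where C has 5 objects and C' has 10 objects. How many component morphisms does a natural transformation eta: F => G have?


A natural transformation eta: F => G assigns one component morphism per
object of the domain category.
The domain is the product category C x C', so
|Ob(C x C')| = |Ob(C)| * |Ob(C')| = 5 * 10 = 50.
Therefore eta has 50 component morphisms.

50


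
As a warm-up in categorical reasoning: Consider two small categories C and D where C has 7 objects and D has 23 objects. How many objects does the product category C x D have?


The product category C x D has objects that are pairs (c, d).
Number of pairs = |Ob(C)| * |Ob(D)| = 7 * 23 = 161

161


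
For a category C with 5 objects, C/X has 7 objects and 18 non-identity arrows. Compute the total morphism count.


In the slice category C/X, objects are morphisms to X.
Identity morphisms: 7 (one per object of C/X).
Non-identity morphisms: 18.
Total = 7 + 18 = 25

25


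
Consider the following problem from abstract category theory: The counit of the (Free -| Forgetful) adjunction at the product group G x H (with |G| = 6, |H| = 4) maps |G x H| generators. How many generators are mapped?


The counit epsilon_K: F(U(K)) -> K of the Free-Forgetful adjunction
maps |K| generators of F(U(K)) into K. For K = G x H (the product group),
|G x H| = |G| * |H|.
Total generators mapped = 6 * 4 = 24.

24


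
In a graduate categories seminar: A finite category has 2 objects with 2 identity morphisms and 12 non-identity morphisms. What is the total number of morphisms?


Each object has an identity morphism, giving 2 identities.
Adding the 12 non-identity morphisms:
Total = 2 + 12 = 14

14


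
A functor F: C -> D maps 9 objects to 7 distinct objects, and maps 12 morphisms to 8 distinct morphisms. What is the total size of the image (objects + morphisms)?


The image of F consists of distinct objects and distinct morphisms.
|Im(F)| on objects = 7
|Im(F)| on morphisms = 8
Total image cardinality = 7 + 8 = 15

15


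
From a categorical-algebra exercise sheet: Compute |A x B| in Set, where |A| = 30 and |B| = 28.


In Set, the product A x B is the Cartesian product.
By the universal property, |A x B| = |A| * |B|.
|A x B| = 30 * 28 = 840

840


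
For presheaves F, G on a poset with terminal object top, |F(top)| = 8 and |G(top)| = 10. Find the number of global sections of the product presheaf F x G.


Global sections of a presheaf on a poset with terminal top satisfy
Gamma(H) ~ H(top). Presheaves admit pointwise products, so
(F x G)(top) = F(top) x G(top) (Cartesian product).
|Gamma(F x G)| = |F(top)| * |G(top)| = 8 * 10 = 80.

80


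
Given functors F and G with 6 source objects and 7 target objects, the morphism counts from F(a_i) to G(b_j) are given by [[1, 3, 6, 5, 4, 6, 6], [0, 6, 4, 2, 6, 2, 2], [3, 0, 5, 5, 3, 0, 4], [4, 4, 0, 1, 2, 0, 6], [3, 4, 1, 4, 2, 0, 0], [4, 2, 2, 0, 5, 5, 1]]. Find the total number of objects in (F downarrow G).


Objects of (F downarrow G) are triples (a, b, h: F(a)->G(b)).
The count equals the sum of all entries in the hom-matrix.
sum(row 0) = 31
sum(row 1) = 22
sum(row 2) = 20
sum(row 3) = 17
sum(row 4) = 14
sum(row 5) = 19
Grand total = 123

123


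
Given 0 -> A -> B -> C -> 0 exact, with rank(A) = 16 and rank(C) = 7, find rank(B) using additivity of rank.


For a short exact sequence 0 -> A -> B -> C -> 0,
rank is additive: rank(B) = rank(A) + rank(C).
rank(B) = 16 + 7 = 23

23


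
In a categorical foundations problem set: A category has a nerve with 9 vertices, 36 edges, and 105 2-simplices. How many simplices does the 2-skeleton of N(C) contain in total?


The 2-skeleton of the nerve N(C) consists of simplices in dimensions 0, 1, 2:
  |N(C)_0| = 9 (objects)
  |N(C)_1| = 36 (morphisms)
  |N(C)_2| = 105 (composable pairs)
Total = 9 + 36 + 105 = 150

150


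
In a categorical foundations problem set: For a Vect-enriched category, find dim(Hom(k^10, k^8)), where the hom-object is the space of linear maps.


In Vect-enriched categories, Hom(k^n, k^m) is the space of m x n matrices.
dim(Hom(k^10, k^8)) = 8 * 10 = 80

80


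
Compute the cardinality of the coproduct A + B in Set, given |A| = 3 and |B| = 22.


In Set, the coproduct A + B is the disjoint union.
|A + B| = |A| + |B| = 3 + 22 = 25

25


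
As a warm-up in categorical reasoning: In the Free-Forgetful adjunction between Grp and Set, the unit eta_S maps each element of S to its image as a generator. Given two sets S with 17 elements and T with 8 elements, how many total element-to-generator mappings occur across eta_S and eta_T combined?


The unit eta_X: X -> U(F(X)) of the Free-Forgetful adjunction
maps each element of X to a generator of F(X). For X = S + T (disjoint
union in Set), |S + T| = |S| + |T|.
Total mappings = 17 + 8 = 25.

25


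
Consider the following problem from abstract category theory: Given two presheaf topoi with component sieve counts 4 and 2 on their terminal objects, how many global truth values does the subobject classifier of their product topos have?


In a product of presheaf topoi E_1 x E_2, the subobject classifier
is Omega = Omega_1 x Omega_2 (componentwise), so
|Omega(top)| = |Omega_1(top_1)| * |Omega_2(top_2)|.
= 4 * 2 = 8.

8


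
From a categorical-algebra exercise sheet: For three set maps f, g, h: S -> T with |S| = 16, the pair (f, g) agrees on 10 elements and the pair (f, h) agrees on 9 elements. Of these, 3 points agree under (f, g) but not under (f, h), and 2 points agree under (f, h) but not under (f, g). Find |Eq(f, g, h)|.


Eq(f, g, h) is the triple-agreement set: points in S where all three
maps take the same value. Using inclusion-exclusion on the pairwise data:
Pair (f, g) agrees on 10 points; pair (f, h) on 9 points.
Points agreeing under (f, g) but not (f, h) = 3; under (f, h) but not (f, g) = 2.
Triple-agreement = agreement-in-(f, g) minus points that agree under (f, g) but not (f, h):
|Eq(f, g, h)| = 10 - 3 = 7
(cross-check via (f, h): 9 - 2 = 7.)

7


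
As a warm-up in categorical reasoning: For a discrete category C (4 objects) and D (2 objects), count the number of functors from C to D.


A functor from a discrete category C to D is determined by
where each object maps. Each of the 4 objects of C can map
to any of the 2 objects of D independently.
Number of functors = 2^4 = 16

16


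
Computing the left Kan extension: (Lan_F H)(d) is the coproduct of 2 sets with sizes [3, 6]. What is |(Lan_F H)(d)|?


Pointwise, the left Kan extension (Lan_F H)(d) is the colimit, indexed
by the comma category (F downarrow d), of H composed with the
projection (F downarrow d) -> C. Here that colimit is given
as a coproduct (disjoint union) of sets, so its cardinality is the
sum of the sizes of the summands.
Coproduct of sets with sizes: 3 + 6
= 9

9


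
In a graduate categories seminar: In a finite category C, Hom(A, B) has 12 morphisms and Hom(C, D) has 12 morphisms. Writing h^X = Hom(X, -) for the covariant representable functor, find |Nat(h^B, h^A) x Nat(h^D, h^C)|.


By the Yoneda lemma, Nat(h^B, h^A) is isomorphic to Hom(A, B),
so |Nat(h^B, h^A)| = |Hom(A, B)| and |Nat(h^D, h^C)| = |Hom(C, D)|.
|Hom(A, B)| = 12, |Hom(C, D)| = 12.
|Nat(h^B, h^A) x Nat(h^D, h^C)| = 12 * 12 = 144

144


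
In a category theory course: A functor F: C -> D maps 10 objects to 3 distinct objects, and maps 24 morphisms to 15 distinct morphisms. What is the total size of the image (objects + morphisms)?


The image of F consists of distinct objects and distinct morphisms.
|Im(F)| on objects = 3
|Im(F)| on morphisms = 15
Total image cardinality = 3 + 15 = 18

18


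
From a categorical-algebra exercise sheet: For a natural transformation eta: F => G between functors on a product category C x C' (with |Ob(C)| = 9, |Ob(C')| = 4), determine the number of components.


A natural transformation eta: F => G assigns one component morphism per
object of the domain category.
The domain is the product category C x C', so
|Ob(C x C')| = |Ob(C)| * |Ob(C')| = 9 * 4 = 36.
Therefore eta has 36 component morphisms.

36


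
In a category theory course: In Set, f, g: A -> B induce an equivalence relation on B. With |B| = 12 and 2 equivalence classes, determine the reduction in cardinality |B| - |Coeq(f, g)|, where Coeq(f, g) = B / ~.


The coequalizer Coeq(f, g) = B / ~ has one element per equivalence class.
|B| = 12, |Coeq(f, g)| = 2.
|B| - |Coeq(f, g)| = 12 - 2 = 10.

10


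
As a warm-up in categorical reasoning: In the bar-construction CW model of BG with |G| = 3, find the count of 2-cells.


In the bar-construction CW model of BG, the n-cells are indexed by
n-tuples [g_1|...|g_n] of non-identity elements of G (degenerate
simplices with some g_i = e do not contribute cells), so there are
(|G| - 1)^n n-cells.
For dim = 2 with |G| = 3:
cells = (3 - 1)^2 = 2^2 = 4

4


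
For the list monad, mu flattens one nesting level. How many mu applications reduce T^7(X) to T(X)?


Each application of mu: T^2 -> T removes one layer of nesting.
Starting at depth 7 (i.e., T^7(X)), we need to reach T(X).
Number of mu applications = 7 - 1 = 6

6


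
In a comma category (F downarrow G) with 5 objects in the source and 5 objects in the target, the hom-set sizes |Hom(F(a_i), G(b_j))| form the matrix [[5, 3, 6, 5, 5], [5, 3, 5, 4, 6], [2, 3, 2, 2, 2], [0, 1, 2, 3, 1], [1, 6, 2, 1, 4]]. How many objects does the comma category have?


Objects of (F downarrow G) are triples (a, b, h: F(a)->G(b)).
The count equals the sum of all entries in the hom-matrix.
sum(row 0) = 24
sum(row 1) = 23
sum(row 2) = 11
sum(row 3) = 7
sum(row 4) = 14
Grand total = 79

79


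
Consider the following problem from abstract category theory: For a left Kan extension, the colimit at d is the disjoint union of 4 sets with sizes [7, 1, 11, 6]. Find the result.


Pointwise, the left Kan extension (Lan_F H)(d) is the colimit, indexed
by the comma category (F downarrow d), of H composed with the
projection (F downarrow d) -> C. Here that colimit is given
as a coproduct (disjoint union) of sets, so its cardinality is the
sum of the sizes of the summands.
Coproduct of sets with sizes: 7 + 1 + 11 + 6
= 25

25


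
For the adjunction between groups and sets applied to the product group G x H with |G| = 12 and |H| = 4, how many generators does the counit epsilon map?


The counit epsilon_K: F(U(K)) -> K of the Free-Forgetful adjunction
maps |K| generators of F(U(K)) into K. For K = G x H (the product group),
|G x H| = |G| * |H|.
Total generators mapped = 12 * 4 = 48.

48


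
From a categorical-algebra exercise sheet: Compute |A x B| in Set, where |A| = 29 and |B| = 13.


In Set, the product A x B is the Cartesian product.
By the universal property, |A x B| = |A| * |B|.
|A x B| = 29 * 13 = 377

377


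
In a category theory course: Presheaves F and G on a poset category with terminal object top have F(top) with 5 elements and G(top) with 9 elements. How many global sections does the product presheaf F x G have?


Global sections of a presheaf on a poset with terminal top satisfy
Gamma(H) ~ H(top). Presheaves admit pointwise products, so
(F x G)(top) = F(top) x G(top) (Cartesian product).
|Gamma(F x G)| = |F(top)| * |G(top)| = 5 * 9 = 45.

45


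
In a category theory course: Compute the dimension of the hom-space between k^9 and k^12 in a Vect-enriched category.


In Vect-enriched categories, Hom(k^n, k^m) is the space of m x n matrices.
dim(Hom(k^9, k^12)) = 12 * 9 = 108

108


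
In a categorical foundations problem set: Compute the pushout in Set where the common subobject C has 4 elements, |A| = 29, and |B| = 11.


The pushout A +_C B identifies the images of C in A and B.
|A +_C B| = |A| + |B| - |C| (for injections).
= 29 + 11 - 4 = 36

36


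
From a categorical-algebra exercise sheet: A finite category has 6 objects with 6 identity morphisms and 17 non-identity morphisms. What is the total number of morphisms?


Each object has an identity morphism, giving 6 identities.
Adding the 17 non-identity morphisms:
Total = 6 + 17 = 23

23


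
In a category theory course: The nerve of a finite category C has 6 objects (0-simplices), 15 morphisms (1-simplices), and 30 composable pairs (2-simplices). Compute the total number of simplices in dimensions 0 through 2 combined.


The 2-skeleton of the nerve N(C) consists of simplices in dimensions 0, 1, 2:
  |N(C)_0| = 6 (objects)
  |N(C)_1| = 15 (morphisms)
  |N(C)_2| = 30 (composable pairs)
Total = 6 + 15 + 30 = 51

51


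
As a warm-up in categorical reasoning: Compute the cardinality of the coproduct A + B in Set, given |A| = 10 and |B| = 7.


In Set, the coproduct A + B is the disjoint union.
|A + B| = |A| + |B| = 10 + 7 = 17

17


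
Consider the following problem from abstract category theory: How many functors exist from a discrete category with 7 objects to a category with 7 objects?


A functor from a discrete category C to D is determined by
where each object maps. Each of the 7 objects of C can map
to any of the 7 objects of D independently.
Number of functors = 7^7 = 823543

823543


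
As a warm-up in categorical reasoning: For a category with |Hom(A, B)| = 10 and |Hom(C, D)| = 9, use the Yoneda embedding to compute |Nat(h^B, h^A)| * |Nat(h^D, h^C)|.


By the Yoneda lemma, Nat(h^B, h^A) is isomorphic to Hom(A, B),
so |Nat(h^B, h^A)| = |Hom(A, B)| and |Nat(h^D, h^C)| = |Hom(C, D)|.
|Hom(A, B)| = 10, |Hom(C, D)| = 9.
|Nat(h^B, h^A) x Nat(h^D, h^C)| = 10 * 9 = 90

90


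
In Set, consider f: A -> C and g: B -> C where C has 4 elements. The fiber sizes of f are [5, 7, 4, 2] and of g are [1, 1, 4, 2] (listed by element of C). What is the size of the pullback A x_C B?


The pullback A x_C B consists of pairs (a, b) with f(a) = g(b).
For each element c in C, the fiber product has |f^-1(c)| * |g^-1(c)| elements.
Summing over C: 5 * 1 + 7 * 1 + 4 * 4 + 2 * 2
= 5 + 7 + 16 + 4 = 32

32


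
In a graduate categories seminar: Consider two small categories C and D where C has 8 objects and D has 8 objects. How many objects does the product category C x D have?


The product category C x D has objects that are pairs (c, d).
Number of pairs = |Ob(C)| * |Ob(D)| = 8 * 8 = 64

64


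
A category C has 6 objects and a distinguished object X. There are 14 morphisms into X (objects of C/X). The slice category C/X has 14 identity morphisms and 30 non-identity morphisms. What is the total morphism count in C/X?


In the slice category C/X, objects are morphisms to X.
Identity morphisms: 14 (one per object of C/X).
Non-identity morphisms: 30.
Total = 14 + 30 = 44

44


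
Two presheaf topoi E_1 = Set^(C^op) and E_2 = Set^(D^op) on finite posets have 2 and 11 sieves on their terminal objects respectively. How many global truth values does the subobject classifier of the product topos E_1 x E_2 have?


In a product of presheaf topoi E_1 x E_2, the subobject classifier
is Omega = Omega_1 x Omega_2 (componentwise), so
|Omega(top)| = |Omega_1(top_1)| * |Omega_2(top_2)|.
= 2 * 11 = 22.

22


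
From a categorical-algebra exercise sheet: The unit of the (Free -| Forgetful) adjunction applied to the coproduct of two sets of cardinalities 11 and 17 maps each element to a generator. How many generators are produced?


The unit eta_X: X -> U(F(X)) of the Free-Forgetful adjunction
maps each element of X to a generator of F(X). For X = S + T (disjoint
union in Set), |S + T| = |S| + |T|.
Total mappings = 11 + 17 = 28.

28


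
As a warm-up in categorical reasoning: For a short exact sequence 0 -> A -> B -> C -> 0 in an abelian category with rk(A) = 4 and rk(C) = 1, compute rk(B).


For a short exact sequence 0 -> A -> B -> C -> 0,
rank is additive: rank(B) = rank(A) + rank(C).
rank(B) = 4 + 1 = 5

5


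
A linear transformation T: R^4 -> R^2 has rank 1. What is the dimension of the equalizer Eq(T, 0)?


The equalizer of f and the zero map is ker(f).
By the rank-nullity theorem: dim(ker(f)) = dim(domain) - rank(f).
dim(ker(f)) = 4 - 1 = 3

3


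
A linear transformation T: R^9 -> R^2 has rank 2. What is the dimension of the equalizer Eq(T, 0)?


The equalizer of f and the zero map is ker(f).
By the rank-nullity theorem: dim(ker(f)) = dim(domain) - rank(f).
dim(ker(f)) = 9 - 2 = 7

7


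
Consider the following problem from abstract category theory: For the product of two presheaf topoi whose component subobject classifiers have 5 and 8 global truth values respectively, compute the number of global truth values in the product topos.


In a product of presheaf topoi E_1 x E_2, the subobject classifier
is Omega = Omega_1 x Omega_2 (componentwise), so
|Omega(top)| = |Omega_1(top_1)| * |Omega_2(top_2)|.
= 5 * 8 = 40.

40


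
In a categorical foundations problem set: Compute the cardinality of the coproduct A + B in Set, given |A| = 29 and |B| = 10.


In Set, the coproduct A + B is the disjoint union.
|A + B| = |A| + |B| = 29 + 10 = 39

39


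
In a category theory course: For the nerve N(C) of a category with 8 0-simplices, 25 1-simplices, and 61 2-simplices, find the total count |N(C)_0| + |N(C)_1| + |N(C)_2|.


The 2-skeleton of the nerve N(C) consists of simplices in dimensions 0, 1, 2:
  |N(C)_0| = 8 (objects)
  |N(C)_1| = 25 (morphisms)
  |N(C)_2| = 61 (composable pairs)
Total = 8 + 25 + 61 = 94

94


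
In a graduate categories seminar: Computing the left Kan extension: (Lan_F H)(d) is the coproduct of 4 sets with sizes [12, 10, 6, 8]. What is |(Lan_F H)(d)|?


Pointwise, the left Kan extension (Lan_F H)(d) is the colimit, indexed
by the comma category (F downarrow d), of H composed with the
projection (F downarrow d) -> C. Here that colimit is given
as a coproduct (disjoint union) of sets, so its cardinality is the
sum of the sizes of the summands.
Coproduct of sets with sizes: 12 + 10 + 6 + 8
= 36

36


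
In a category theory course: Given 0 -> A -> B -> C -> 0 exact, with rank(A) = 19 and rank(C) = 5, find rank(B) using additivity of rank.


For a short exact sequence 0 -> A -> B -> C -> 0,
rank is additive: rank(B) = rank(A) + rank(C).
rank(B) = 19 + 5 = 24

24


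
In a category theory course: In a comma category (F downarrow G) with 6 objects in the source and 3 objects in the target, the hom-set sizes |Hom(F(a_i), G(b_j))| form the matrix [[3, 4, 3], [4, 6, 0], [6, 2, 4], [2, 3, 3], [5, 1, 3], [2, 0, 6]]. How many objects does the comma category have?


Objects of (F downarrow G) are triples (a, b, h: F(a)->G(b)).
The count equals the sum of all entries in the hom-matrix.
sum(row 0) = 10
sum(row 1) = 10
sum(row 2) = 12
sum(row 3) = 8
sum(row 4) = 9
sum(row 5) = 8
Grand total = 57

57


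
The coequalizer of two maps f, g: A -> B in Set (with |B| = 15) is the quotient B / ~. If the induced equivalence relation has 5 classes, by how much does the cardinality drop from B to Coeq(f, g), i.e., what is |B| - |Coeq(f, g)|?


The coequalizer Coeq(f, g) = B / ~ has one element per equivalence class.
|B| = 15, |Coeq(f, g)| = 5.
|B| - |Coeq(f, g)| = 15 - 5 = 10.

10
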